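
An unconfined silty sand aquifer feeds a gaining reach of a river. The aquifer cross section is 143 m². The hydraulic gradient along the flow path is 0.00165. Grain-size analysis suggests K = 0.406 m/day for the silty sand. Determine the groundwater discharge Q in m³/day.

0.0958

Hydraulic gradient i = 0.00165.
Darcy's law: Q = K · A · i = 0.4060 × 143.0 × 0.001650 = 0.09580 m³/day.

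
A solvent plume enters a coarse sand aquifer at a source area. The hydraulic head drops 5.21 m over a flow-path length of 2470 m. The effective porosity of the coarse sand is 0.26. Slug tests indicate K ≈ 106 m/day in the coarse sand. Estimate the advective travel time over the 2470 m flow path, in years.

Hydraulic gradient i = Δh / L = 5.21 / 2470 = 0.002109.
Darcy flux q = K · i = 106.0 × 0.002109 = 0.2236 m/day.
Seepage velocity v = q / n_e = 0.2236 / 0.26 = 0.8600 m/day.
Travel time t = L / v = 2470 / 0.8600 = 2872 days = 7.864 years.

7.86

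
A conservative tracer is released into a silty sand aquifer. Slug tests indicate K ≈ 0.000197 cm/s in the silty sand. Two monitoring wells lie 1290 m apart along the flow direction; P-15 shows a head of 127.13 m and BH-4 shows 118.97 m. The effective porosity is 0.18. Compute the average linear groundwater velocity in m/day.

Convert K: 0.000197 cm/s × 864 = 0.1702 m/day.
Hydraulic gradient i = (127.13 − 118.97) / 1290 = 8.16 / 1290 = 0.006326.
Darcy flux q = K · i = 0.1702 × 0.006326 = 0.001077 m/day.
Seepage velocity v = q / n_e = 0.001077 / 0.18 = 0.005981 m/day.

0.00598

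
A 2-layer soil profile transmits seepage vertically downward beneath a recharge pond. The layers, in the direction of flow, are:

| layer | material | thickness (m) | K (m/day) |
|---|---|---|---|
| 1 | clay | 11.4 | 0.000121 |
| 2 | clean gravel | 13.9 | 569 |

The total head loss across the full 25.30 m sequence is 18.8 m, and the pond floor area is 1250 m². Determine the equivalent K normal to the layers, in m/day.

0.000269

Flow is perpendicular to layering, so the layers act in series and the equivalent K is the thickness-weighted harmonic mean.
Total thickness L = 11.4 + 13.9 = 25.30 m.
Σ(b_i/K_i) = 11.4/0.000121 + 13.9/569 = 94215 d.
K_eq = L / Σ(b_i/K_i) = 25.30 / 94215 = 0.0002685 m/day.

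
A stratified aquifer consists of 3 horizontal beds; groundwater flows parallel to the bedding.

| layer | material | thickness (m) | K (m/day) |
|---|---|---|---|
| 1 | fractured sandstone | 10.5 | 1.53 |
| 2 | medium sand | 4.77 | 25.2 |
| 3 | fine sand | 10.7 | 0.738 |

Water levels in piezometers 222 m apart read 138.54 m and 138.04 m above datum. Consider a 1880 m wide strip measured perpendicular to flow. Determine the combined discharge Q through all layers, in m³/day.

610

Flow is parallel to layering, so each bed carries its own Darcy discharge and the transmissivities add.
Σ(K_i·b_i) = 1.53×10.5 + 25.2×4.77 + 0.738×10.7 = 144.2 m²/day.
Hydraulic gradient i = (138.54 − 138.04) / 222 = 0.5 / 222 = 0.002252.
Q = Σ(K_i·b_i) · W · i = 144.2 × 1880 × 0.002252 = 610.4 m³/day.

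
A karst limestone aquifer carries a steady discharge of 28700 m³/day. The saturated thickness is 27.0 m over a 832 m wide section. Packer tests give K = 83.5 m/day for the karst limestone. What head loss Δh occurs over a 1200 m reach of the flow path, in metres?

18.4

Cross-sectional area A = 832 × 27.0 = 22464 m².
From Q = K·A·i, i = Q / (K·A) = 28700 / (83.50 × 22464) = 0.01530.
Head loss Δh = i · L = 0.01530 × 1200 = 18.36 m.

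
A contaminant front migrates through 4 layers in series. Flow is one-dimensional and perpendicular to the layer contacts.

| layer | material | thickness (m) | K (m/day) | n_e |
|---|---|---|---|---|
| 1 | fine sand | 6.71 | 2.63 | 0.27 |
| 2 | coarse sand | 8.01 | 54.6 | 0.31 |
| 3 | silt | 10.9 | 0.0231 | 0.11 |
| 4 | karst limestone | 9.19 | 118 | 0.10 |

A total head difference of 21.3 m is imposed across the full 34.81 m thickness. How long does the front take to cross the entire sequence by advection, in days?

With flow normal to the layers, continuity requires the same specific discharge q through every layer.
Σ(b_i/K_i) = 6.71/2.63 + 8.01/54.6 + 10.9/0.0231 + 9.19/118 = 474.6 d.
q = Δh / Σ(b_i/K_i) = 21.3 / 474.6 = 0.04488 m/day.
In each layer the seepage velocity is v_i = q/n_i, so the layer transit time is t_i = b_i·n_i / q:
  layer 1 (fine sand): t_1 = 6.71 × 0.27 / 0.04488 = 40.37 d
  layer 2 (coarse sand): t_2 = 8.01 × 0.31 / 0.04488 = 55.33 d
  layer 3 (silt): t_3 = 10.9 × 0.11 / 0.04488 = 26.72 d
  layer 4 (karst limestone): t_4 = 9.19 × 0.10 / 0.04488 = 20.48 d
Total t = Σ t_i = 142.9 days.

143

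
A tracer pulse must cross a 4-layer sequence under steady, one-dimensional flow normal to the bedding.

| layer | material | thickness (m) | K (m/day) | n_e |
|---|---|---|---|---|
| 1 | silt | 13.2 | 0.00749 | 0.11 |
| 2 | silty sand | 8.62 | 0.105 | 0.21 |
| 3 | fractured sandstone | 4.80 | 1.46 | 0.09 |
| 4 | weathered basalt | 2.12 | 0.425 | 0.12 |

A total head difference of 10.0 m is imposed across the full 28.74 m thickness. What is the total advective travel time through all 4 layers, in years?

2.00

With flow normal to the layers, continuity requires the same specific discharge q through every layer.
Σ(b_i/K_i) = 13.2/0.00749 + 8.62/0.105 + 4.80/1.46 + 2.12/0.425 = 1853 d.
q = Δh / Σ(b_i/K_i) = 10.0 / 1853 = 0.005397 m/day.
In each layer the seepage velocity is v_i = q/n_i, so the layer transit time is t_i = b_i·n_i / q:
  layer 1 (silt): t_1 = 13.2 × 0.11 / 0.005397 = 269.0 d
  layer 2 (silty sand): t_2 = 8.62 × 0.21 / 0.005397 = 335.4 d
  layer 3 (fractured sandstone): t_3 = 4.80 × 0.09 / 0.005397 = 80.04 d
  layer 4 (weathered basalt): t_4 = 2.12 × 0.12 / 0.005397 = 47.13 d
Total t = Σ t_i = 731.6 days = 2.003 years.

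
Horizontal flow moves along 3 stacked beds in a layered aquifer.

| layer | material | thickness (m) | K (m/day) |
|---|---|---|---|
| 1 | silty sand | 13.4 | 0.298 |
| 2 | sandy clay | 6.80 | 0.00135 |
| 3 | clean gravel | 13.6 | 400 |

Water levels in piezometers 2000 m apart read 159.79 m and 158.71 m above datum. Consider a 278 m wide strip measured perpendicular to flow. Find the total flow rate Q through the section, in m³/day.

817

Flow is parallel to layering, so each bed carries its own Darcy discharge and the transmissivities add.
Σ(K_i·b_i) = 0.298×13.4 + 0.00135×6.80 + 400×13.6 = 5444 m²/day.
Hydraulic gradient i = (159.79 − 158.71) / 2000 = 1.08 / 2000 = 0.0005400.
Q = Σ(K_i·b_i) · W · i = 5444 × 278 × 0.0005400 = 817.3 m³/day.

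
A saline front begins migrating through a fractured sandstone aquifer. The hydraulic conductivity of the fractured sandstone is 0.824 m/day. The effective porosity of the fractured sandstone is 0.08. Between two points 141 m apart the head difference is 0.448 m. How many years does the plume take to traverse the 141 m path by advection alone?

Hydraulic gradient i = Δh / L = 0.448 / 141 = 0.003177.
Darcy flux q = K · i = 0.8240 × 0.003177 = 0.002618 m/day.
Seepage velocity v = q / n_e = 0.002618 / 0.08 = 0.03273 m/day.
Travel time t = L / v = 141 / 0.03273 = 4308 days = 11.80 years.

11.8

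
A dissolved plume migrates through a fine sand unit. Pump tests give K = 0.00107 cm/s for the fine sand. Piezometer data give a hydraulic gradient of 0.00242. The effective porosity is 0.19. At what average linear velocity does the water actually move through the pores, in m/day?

0.0118

Convert K: 0.00107 cm/s × 864 = 0.9245 m/day.
Hydraulic gradient i = 0.00242.
Darcy flux q = K · i = 0.9245 × 0.002420 = 0.002237 m/day.
Seepage velocity v = q / n_e = 0.002237 / 0.19 = 0.01177 m/day.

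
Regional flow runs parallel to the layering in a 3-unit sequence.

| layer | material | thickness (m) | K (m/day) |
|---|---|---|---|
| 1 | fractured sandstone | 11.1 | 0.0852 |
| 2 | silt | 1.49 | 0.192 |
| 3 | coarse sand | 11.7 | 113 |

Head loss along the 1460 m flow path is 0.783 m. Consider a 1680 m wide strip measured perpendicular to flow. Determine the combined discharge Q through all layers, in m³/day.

1190

Flow is parallel to layering, so each bed carries its own Darcy discharge and the transmissivities add.
Σ(K_i·b_i) = 0.0852×11.1 + 0.192×1.49 + 113×11.7 = 1323 m²/day.
Hydraulic gradient i = Δh / L = 0.783 / 1460 = 0.0005363.
Q = Σ(K_i·b_i) · W · i = 1323 × 1680 × 0.0005363 = 1192 m³/day.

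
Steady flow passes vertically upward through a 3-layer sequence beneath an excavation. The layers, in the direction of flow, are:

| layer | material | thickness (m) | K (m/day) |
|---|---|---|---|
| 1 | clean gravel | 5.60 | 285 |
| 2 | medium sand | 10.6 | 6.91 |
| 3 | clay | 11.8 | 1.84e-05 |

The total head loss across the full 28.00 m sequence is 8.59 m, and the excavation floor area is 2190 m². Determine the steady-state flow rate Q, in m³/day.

0.0293

Flow is perpendicular to layering, so the layers act in series and the equivalent K is the thickness-weighted harmonic mean.
Total thickness L = 5.60 + 10.6 + 11.8 = 28.00 m.
Σ(b_i/K_i) = 5.60/285 + 10.6/6.91 + 11.8/1.84e-05 = 6.413e+05 d.
K_eq = L / Σ(b_i/K_i) = 28.00 / 6.413e+05 = 4.366e-05 m/day.
Q = K_eq · A · (Δh/L) = 4.366e-05 × 2190 × (8.59/28.00) = 0.02933 m³/day.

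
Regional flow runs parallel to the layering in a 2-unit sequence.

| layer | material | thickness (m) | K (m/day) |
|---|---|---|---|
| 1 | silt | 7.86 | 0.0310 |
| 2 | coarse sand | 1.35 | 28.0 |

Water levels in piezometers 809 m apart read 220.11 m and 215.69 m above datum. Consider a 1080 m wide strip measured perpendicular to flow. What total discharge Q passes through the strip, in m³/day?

Flow is parallel to layering, so each bed carries its own Darcy discharge and the transmissivities add.
Σ(K_i·b_i) = 0.0310×7.86 + 28.0×1.35 = 38.04 m²/day.
Hydraulic gradient i = (220.11 − 215.69) / 809 = 4.42 / 809 = 0.005464.
Q = Σ(K_i·b_i) · W · i = 38.04 × 1080 × 0.005464 = 224.5 m³/day.

224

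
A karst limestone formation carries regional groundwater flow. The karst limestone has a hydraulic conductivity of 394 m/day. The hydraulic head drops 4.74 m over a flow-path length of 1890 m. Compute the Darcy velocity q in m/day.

0.988

Hydraulic gradient i = Δh / L = 4.74 / 1890 = 0.002508.
Specific discharge q = K · i = 394.0 × 0.002508 = 0.9881 m/day.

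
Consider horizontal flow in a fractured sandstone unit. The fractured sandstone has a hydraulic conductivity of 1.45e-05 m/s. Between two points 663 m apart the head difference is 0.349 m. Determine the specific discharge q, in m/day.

Convert K: 1.45e-05 m/s × 86400 = 1.253 m/day.
Hydraulic gradient i = Δh / L = 0.349 / 663 = 0.0005264.
Specific discharge q = K · i = 1.253 × 0.0005264 = 0.0006595 m/day.

0.000659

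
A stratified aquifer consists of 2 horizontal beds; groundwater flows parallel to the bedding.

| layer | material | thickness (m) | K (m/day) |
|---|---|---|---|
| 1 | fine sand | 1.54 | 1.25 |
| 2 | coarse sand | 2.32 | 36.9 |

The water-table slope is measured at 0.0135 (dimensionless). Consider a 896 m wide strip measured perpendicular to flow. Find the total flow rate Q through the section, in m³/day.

1060

Flow is parallel to layering, so each bed carries its own Darcy discharge and the transmissivities add.
Σ(K_i·b_i) = 1.25×1.54 + 36.9×2.32 = 87.53 m²/day.
Hydraulic gradient i = 0.0135.
Q = Σ(K_i·b_i) · W · i = 87.53 × 896 × 0.01350 = 1059 m³/day.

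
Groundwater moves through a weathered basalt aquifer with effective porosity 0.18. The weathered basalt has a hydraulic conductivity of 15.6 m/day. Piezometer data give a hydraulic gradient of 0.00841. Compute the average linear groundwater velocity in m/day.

Hydraulic gradient i = 0.00841.
Darcy flux q = K · i = 15.60 × 0.008410 = 0.1312 m/day.
Seepage velocity v = q / n_e = 0.1312 / 0.18 = 0.7289 m/day.

0.729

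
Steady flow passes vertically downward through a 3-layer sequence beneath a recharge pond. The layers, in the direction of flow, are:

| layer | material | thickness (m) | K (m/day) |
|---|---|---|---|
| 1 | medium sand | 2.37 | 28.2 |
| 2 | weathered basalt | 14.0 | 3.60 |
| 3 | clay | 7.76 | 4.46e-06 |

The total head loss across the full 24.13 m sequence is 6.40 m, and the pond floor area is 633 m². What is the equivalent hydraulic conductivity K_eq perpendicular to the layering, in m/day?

Flow is perpendicular to layering, so the layers act in series and the equivalent K is the thickness-weighted harmonic mean.
Total thickness L = 2.37 + 14.0 + 7.76 = 24.13 m.
Σ(b_i/K_i) = 2.37/28.2 + 14.0/3.60 + 7.76/4.46e-06 = 1.740e+06 d.
K_eq = L / Σ(b_i/K_i) = 24.13 / 1.740e+06 = 1.387e-05 m/day.

1.39e-05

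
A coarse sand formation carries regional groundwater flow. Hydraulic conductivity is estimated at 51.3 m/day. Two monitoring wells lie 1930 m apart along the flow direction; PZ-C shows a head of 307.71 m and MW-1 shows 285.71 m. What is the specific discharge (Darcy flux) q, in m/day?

0.585

Hydraulic gradient i = (307.71 − 285.71) / 1930 = 22 / 1930 = 0.01140.
Specific discharge q = K · i = 51.30 × 0.01140 = 0.5848 m/day.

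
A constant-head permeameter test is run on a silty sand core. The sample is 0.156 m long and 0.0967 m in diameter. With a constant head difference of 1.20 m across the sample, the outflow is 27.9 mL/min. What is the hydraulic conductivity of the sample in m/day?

Cross-sectional area A = π·(d/2)² = π × (0.0967/2)² = 0.007344 m².
Convert discharge: 27.9 mL/min = 4.650e-07 m³/s.
Darcy's law rearranged: K = Q·L / (A·Δh) = 4.650e-07 × 0.156 / (0.007344 × 1.20) = 8.231e-06 m/s = 0.7112 m/day.

0.711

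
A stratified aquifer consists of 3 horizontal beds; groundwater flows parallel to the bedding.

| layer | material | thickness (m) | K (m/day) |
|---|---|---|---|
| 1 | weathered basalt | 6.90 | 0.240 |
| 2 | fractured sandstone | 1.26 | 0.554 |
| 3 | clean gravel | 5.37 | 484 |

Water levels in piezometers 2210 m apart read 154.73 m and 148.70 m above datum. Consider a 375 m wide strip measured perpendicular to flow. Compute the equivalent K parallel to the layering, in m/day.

Flow is parallel to layering, so each bed carries its own Darcy discharge and the transmissivities add.
Σ(K_i·b_i) = 0.240×6.90 + 0.554×1.26 + 484×5.37 = 2601 m²/day.
Total thickness b = 13.53 m, so K_eq = Σ(K_i·b_i)/b = 192.3 m/day.

192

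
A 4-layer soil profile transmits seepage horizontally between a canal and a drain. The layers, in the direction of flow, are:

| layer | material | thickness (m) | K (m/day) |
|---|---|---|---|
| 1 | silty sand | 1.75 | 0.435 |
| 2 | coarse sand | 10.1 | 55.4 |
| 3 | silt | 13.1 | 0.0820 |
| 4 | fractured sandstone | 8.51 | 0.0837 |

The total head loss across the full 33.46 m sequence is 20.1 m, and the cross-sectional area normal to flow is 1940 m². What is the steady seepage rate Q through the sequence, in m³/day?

Flow is perpendicular to layering, so the layers act in series and the equivalent K is the thickness-weighted harmonic mean.
Total thickness L = 1.75 + 10.1 + 13.1 + 8.51 = 33.46 m.
Σ(b_i/K_i) = 1.75/0.435 + 10.1/55.4 + 13.1/0.0820 + 8.51/0.0837 = 265.6 d.
K_eq = L / Σ(b_i/K_i) = 33.46 / 265.6 = 0.1260 m/day.
Q = K_eq · A · (Δh/L) = 0.1260 × 1940 × (20.1/33.46) = 146.8 m³/day.

147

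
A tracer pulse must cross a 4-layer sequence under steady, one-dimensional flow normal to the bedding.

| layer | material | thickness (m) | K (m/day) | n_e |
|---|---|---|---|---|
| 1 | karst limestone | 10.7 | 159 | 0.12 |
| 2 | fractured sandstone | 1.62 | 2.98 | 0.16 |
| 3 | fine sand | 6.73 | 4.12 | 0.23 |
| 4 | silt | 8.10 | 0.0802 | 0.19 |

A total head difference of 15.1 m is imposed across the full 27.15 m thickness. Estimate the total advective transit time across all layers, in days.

With flow normal to the layers, continuity requires the same specific discharge q through every layer.
Σ(b_i/K_i) = 10.7/159 + 1.62/2.98 + 6.73/4.12 + 8.10/0.0802 = 103.2 d.
q = Δh / Σ(b_i/K_i) = 15.1 / 103.2 = 0.1463 m/day.
In each layer the seepage velocity is v_i = q/n_i, so the layer transit time is t_i = b_i·n_i / q:
  layer 1 (karst limestone): t_1 = 10.7 × 0.12 / 0.1463 = 8.779 d
  layer 2 (fractured sandstone): t_2 = 1.62 × 0.16 / 0.1463 = 1.772 d
  layer 3 (fine sand): t_3 = 6.73 × 0.23 / 0.1463 = 10.58 d
  layer 4 (silt): t_4 = 8.10 × 0.19 / 0.1463 = 10.52 d
Total t = Σ t_i = 31.66 days.

31.7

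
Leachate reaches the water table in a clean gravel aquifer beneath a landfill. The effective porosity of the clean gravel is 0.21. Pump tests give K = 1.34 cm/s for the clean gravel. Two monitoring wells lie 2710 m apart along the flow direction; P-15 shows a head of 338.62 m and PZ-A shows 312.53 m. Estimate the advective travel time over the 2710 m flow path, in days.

51.1

Convert K: 1.34 cm/s × 864 = 1158 m/day.
Hydraulic gradient i = (338.62 − 312.53) / 2710 = 26.09 / 2710 = 0.009627.
Darcy flux q = K · i = 1158 × 0.009627 = 11.15 m/day.
Seepage velocity v = q / n_e = 11.15 / 0.21 = 53.08 m/day.
Travel time t = L / v = 2710 / 53.08 = 51.06 days.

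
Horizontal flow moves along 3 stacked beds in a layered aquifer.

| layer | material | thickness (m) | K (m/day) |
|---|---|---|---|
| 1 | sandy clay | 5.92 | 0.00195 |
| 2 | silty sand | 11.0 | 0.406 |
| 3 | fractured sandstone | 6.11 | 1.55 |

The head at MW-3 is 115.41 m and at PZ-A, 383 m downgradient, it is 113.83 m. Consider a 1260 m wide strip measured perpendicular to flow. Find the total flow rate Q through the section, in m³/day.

Flow is parallel to layering, so each bed carries its own Darcy discharge and the transmissivities add.
Σ(K_i·b_i) = 0.00195×5.92 + 0.406×11.0 + 1.55×6.11 = 13.95 m²/day.
Hydraulic gradient i = (115.41 − 113.83) / 383 = 1.58 / 383 = 0.004125.
Q = Σ(K_i·b_i) · W · i = 13.95 × 1260 × 0.004125 = 72.50 m³/day.

72.5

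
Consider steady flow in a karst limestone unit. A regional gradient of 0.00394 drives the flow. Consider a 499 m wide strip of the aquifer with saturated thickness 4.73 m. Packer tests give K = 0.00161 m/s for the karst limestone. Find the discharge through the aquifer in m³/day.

Convert K: 0.00161 m/s × 86400 = 139.1 m/day.
Cross-sectional area A = 499 × 4.73 = 2360 m².
Hydraulic gradient i = 0.00394.
Darcy's law: Q = K · A · i = 139.1 × 2360 × 0.003940 = 1294 m³/day.

1290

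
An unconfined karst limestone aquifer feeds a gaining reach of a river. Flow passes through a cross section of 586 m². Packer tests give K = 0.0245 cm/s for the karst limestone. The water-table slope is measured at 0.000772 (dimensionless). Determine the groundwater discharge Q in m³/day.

Convert K: 0.0245 cm/s × 864 = 21.17 m/day.
Hydraulic gradient i = 0.000772.
Darcy's law: Q = K · A · i = 21.17 × 586.0 × 0.0007720 = 9.576 m³/day.

9.58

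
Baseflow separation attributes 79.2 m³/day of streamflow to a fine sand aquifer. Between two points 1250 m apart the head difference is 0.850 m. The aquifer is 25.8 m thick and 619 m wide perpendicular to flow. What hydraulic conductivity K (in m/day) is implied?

7.29

Cross-sectional area A = 619 × 25.8 = 15970 m².
Hydraulic gradient i = Δh / L = 0.850 / 1250 = 0.0006800.
From Q = K·A·i, K = Q / (A·i) = 79.2 / (15970 × 0.0006800) = 7.293 m/day.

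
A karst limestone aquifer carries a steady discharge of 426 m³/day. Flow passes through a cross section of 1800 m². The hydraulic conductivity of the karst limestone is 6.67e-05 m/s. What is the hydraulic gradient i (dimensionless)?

Convert K: 6.67e-05 m/s × 86400 = 5.763 m/day.
From Q = K·A·i, i = Q / (K·A) = 426 / (5.763 × 1800) = 0.04107.

0.0411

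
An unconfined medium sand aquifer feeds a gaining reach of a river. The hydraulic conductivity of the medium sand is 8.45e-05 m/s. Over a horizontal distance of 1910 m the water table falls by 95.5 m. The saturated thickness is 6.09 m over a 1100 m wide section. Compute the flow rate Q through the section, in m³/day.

Convert K: 8.45e-05 m/s × 86400 = 7.301 m/day.
Cross-sectional area A = 1100 × 6.09 = 6699 m².
Hydraulic gradient i = Δh / L = 95.5 / 1910 = 0.05000.
Darcy's law: Q = K · A · i = 7.301 × 6699 × 0.05000 = 2445 m³/day.

2450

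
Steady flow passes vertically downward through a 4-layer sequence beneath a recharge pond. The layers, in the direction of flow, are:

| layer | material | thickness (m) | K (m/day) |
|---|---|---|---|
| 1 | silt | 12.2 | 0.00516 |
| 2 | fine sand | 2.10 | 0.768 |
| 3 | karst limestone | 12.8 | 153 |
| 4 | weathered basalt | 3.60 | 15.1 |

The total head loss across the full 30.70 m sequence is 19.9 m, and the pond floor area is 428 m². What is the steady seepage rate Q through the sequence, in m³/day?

Flow is perpendicular to layering, so the layers act in series and the equivalent K is the thickness-weighted harmonic mean.
Total thickness L = 12.2 + 2.10 + 12.8 + 3.60 = 30.70 m.
Σ(b_i/K_i) = 12.2/0.00516 + 2.10/0.768 + 12.8/153 + 3.60/15.1 = 2367 d.
K_eq = L / Σ(b_i/K_i) = 30.70 / 2367 = 0.01297 m/day.
Q = K_eq · A · (Δh/L) = 0.01297 × 428 × (19.9/30.70) = 3.598 m³/day.

3.60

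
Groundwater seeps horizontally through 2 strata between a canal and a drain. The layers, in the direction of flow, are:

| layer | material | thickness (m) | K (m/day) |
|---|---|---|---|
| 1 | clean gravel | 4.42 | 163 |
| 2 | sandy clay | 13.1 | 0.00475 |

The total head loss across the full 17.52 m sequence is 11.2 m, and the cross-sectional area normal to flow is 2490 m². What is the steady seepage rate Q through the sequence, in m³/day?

10.1

Flow is perpendicular to layering, so the layers act in series and the equivalent K is the thickness-weighted harmonic mean.
Total thickness L = 4.42 + 13.1 = 17.52 m.
Σ(b_i/K_i) = 4.42/163 + 13.1/0.00475 = 2758 d.
K_eq = L / Σ(b_i/K_i) = 17.52 / 2758 = 0.006353 m/day.
Q = K_eq · A · (Δh/L) = 0.006353 × 2490 × (11.2/17.52) = 10.11 m³/day.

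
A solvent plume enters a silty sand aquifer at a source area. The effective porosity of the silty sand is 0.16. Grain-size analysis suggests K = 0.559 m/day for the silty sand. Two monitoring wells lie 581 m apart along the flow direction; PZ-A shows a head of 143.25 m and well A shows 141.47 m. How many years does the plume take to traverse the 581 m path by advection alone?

149

Hydraulic gradient i = (143.25 − 141.47) / 581 = 1.78 / 581 = 0.003064.
Darcy flux q = K · i = 0.5590 × 0.003064 = 0.001713 m/day.
Seepage velocity v = q / n_e = 0.001713 / 0.16 = 0.01070 m/day.
Travel time t = L / v = 581 / 0.01070 = 54280 days = 148.6 years.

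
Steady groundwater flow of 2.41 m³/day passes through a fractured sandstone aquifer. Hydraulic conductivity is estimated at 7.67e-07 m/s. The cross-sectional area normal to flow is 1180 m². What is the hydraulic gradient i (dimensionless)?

0.0308

Convert K: 7.67e-07 m/s × 86400 = 0.06627 m/day.
From Q = K·A·i, i = Q / (K·A) = 2.41 / (0.06627 × 1180) = 0.03082.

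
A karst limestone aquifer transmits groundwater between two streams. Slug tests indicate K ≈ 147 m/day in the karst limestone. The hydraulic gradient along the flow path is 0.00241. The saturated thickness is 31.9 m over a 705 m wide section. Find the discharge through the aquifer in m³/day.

7970

Cross-sectional area A = 705 × 31.9 = 22490 m².
Hydraulic gradient i = 0.00241.
Darcy's law: Q = K · A · i = 147.0 × 22490 × 0.002410 = 7967 m³/day.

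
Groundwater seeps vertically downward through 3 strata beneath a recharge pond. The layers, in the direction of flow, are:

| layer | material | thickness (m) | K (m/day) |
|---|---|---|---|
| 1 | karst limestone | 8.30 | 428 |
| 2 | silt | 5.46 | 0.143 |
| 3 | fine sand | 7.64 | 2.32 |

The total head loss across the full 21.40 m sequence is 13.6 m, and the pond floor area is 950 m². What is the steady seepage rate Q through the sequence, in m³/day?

311

Flow is perpendicular to layering, so the layers act in series and the equivalent K is the thickness-weighted harmonic mean.
Total thickness L = 8.30 + 5.46 + 7.64 = 21.40 m.
Σ(b_i/K_i) = 8.30/428 + 5.46/0.143 + 7.64/2.32 = 41.49 d.
K_eq = L / Σ(b_i/K_i) = 21.40 / 41.49 = 0.5157 m/day.
Q = K_eq · A · (Δh/L) = 0.5157 × 950 × (13.6/21.40) = 311.4 m³/day.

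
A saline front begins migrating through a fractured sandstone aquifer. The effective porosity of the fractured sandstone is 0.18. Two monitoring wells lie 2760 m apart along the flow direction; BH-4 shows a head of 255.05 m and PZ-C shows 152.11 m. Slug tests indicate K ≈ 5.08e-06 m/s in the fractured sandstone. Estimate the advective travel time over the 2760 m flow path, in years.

83.1

Convert K: 5.08e-06 m/s × 86400 = 0.4389 m/day.
Hydraulic gradient i = (255.05 − 152.11) / 2760 = 102.94 / 2760 = 0.03730.
Darcy flux q = K · i = 0.4389 × 0.03730 = 0.01637 m/day.
Seepage velocity v = q / n_e = 0.01637 / 0.18 = 0.09095 m/day.
Travel time t = L / v = 2760 / 0.09095 = 30348 days = 83.09 years.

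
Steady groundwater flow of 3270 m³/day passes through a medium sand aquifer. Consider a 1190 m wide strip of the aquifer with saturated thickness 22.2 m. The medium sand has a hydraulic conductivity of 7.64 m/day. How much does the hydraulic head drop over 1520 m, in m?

Cross-sectional area A = 1190 × 22.2 = 26418 m².
From Q = K·A·i, i = Q / (K·A) = 3270 / (7.640 × 26418) = 0.01620.
Head loss Δh = i · L = 0.01620 × 1520 = 24.63 m.

24.6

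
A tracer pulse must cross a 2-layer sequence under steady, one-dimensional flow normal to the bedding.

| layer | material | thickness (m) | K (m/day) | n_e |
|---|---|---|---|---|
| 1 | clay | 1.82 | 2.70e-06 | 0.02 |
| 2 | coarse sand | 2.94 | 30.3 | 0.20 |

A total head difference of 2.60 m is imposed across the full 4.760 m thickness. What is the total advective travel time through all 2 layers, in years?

443

With flow normal to the layers, continuity requires the same specific discharge q through every layer.
Σ(b_i/K_i) = 1.82/2.70e-06 + 2.94/30.3 = 6.741e+05 d.
q = Δh / Σ(b_i/K_i) = 2.60 / 6.741e+05 = 3.857e-06 m/day.
In each layer the seepage velocity is v_i = q/n_i, so the layer transit time is t_i = b_i·n_i / q:
  layer 1 (clay): t_1 = 1.82 × 0.02 / 3.857e-06 = 9437 d
  layer 2 (coarse sand): t_2 = 2.94 × 0.20 / 3.857e-06 = 1.524e+05 d
Total t = Σ t_i = 1.619e+05 days = 443.2 years.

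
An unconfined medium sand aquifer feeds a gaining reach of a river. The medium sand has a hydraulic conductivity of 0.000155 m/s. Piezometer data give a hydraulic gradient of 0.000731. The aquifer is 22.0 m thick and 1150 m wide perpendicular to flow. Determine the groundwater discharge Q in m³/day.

248

Convert K: 0.000155 m/s × 86400 = 13.39 m/day.
Cross-sectional area A = 1150 × 22.0 = 25300 m².
Hydraulic gradient i = 0.000731.
Darcy's law: Q = K · A · i = 13.39 × 25300 × 0.0007310 = 247.7 m³/day.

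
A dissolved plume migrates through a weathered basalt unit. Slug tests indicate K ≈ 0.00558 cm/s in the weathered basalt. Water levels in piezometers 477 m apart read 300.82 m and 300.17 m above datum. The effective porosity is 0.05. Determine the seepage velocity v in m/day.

0.131

Convert K: 0.00558 cm/s × 864 = 4.821 m/day.
Hydraulic gradient i = (300.82 − 300.17) / 477 = 0.65 / 477 = 0.001363.
Darcy flux q = K · i = 4.821 × 0.001363 = 0.006570 m/day.
Seepage velocity v = q / n_e = 0.006570 / 0.05 = 0.1314 m/day.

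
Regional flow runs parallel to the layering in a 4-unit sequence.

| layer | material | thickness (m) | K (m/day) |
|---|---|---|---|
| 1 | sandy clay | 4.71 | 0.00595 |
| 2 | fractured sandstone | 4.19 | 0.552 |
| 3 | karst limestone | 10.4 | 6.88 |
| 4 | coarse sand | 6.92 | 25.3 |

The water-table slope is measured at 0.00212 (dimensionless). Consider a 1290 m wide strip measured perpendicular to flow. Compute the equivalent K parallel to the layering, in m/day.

9.50

Flow is parallel to layering, so each bed carries its own Darcy discharge and the transmissivities add.
Σ(K_i·b_i) = 0.00595×4.71 + 0.552×4.19 + 6.88×10.4 + 25.3×6.92 = 249.0 m²/day.
Total thickness b = 26.22 m, so K_eq = Σ(K_i·b_i)/b = 9.495 m/day.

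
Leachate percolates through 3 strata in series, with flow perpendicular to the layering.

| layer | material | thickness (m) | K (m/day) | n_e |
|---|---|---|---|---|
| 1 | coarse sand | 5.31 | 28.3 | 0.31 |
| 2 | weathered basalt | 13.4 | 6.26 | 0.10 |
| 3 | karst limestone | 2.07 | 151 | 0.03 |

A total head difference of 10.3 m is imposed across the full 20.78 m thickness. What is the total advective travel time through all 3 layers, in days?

With flow normal to the layers, continuity requires the same specific discharge q through every layer.
Σ(b_i/K_i) = 5.31/28.3 + 13.4/6.26 + 2.07/151 = 2.342 d.
q = Δh / Σ(b_i/K_i) = 10.3 / 2.342 = 4.398 m/day.
In each layer the seepage velocity is v_i = q/n_i, so the layer transit time is t_i = b_i·n_i / q:
  layer 1 (coarse sand): t_1 = 5.31 × 0.31 / 4.398 = 0.3743 d
  layer 2 (weathered basalt): t_2 = 13.4 × 0.10 / 4.398 = 0.3047 d
  layer 3 (karst limestone): t_3 = 2.07 × 0.03 / 4.398 = 0.01412 d
Total t = Σ t_i = 0.6931 days.

0.693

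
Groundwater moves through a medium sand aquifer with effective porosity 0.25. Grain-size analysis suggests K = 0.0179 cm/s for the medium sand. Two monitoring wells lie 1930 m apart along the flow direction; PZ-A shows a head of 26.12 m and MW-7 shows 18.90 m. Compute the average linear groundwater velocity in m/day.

Convert K: 0.0179 cm/s × 864 = 15.47 m/day.
Hydraulic gradient i = (26.12 − 18.90) / 1930 = 7.22 / 1930 = 0.003741.
Darcy flux q = K · i = 15.47 × 0.003741 = 0.05786 m/day.
Seepage velocity v = q / n_e = 0.05786 / 0.25 = 0.2314 m/day.

0.231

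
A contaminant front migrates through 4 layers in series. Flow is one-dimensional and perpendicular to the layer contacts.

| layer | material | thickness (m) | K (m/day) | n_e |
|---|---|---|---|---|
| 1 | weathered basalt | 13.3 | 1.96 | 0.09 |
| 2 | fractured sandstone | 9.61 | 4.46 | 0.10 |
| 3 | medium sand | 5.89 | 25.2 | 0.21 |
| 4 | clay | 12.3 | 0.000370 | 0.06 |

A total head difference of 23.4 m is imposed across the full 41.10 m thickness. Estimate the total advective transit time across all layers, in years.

With flow normal to the layers, continuity requires the same specific discharge q through every layer.
Σ(b_i/K_i) = 13.3/1.96 + 9.61/4.46 + 5.89/25.2 + 12.3/0.000370 = 33252 d.
q = Δh / Σ(b_i/K_i) = 23.4 / 33252 = 0.0007037 m/day.
In each layer the seepage velocity is v_i = q/n_i, so the layer transit time is t_i = b_i·n_i / q:
  layer 1 (weathered basalt): t_1 = 13.3 × 0.09 / 0.0007037 = 1701 d
  layer 2 (fractured sandstone): t_2 = 9.61 × 0.10 / 0.0007037 = 1366 d
  layer 3 (medium sand): t_3 = 5.89 × 0.21 / 0.0007037 = 1758 d
  layer 4 (clay): t_4 = 12.3 × 0.06 / 0.0007037 = 1049 d
Total t = Σ t_i = 5873 days = 16.08 years.

16.1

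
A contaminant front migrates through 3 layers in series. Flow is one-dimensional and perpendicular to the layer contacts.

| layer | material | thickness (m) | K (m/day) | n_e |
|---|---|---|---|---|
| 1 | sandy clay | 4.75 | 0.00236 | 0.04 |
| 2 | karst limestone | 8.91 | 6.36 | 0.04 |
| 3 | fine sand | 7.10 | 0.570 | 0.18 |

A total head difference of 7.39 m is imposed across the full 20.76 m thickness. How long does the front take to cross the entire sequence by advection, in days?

With flow normal to the layers, continuity requires the same specific discharge q through every layer.
Σ(b_i/K_i) = 4.75/0.00236 + 8.91/6.36 + 7.10/0.570 = 2027 d.
q = Δh / Σ(b_i/K_i) = 7.39 / 2027 = 0.003647 m/day.
In each layer the seepage velocity is v_i = q/n_i, so the layer transit time is t_i = b_i·n_i / q:
  layer 1 (sandy clay): t_1 = 4.75 × 0.04 / 0.003647 = 52.10 d
  layer 2 (karst limestone): t_2 = 8.91 × 0.04 / 0.003647 = 97.74 d
  layer 3 (fine sand): t_3 = 7.10 × 0.18 / 0.003647 = 350.5 d
Total t = Σ t_i = 500.3 days.

500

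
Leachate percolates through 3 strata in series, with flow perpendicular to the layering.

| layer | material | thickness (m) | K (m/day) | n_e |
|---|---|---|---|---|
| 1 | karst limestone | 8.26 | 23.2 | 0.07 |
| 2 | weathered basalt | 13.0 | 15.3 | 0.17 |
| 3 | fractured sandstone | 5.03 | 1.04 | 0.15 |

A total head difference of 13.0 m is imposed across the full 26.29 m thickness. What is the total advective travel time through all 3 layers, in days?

With flow normal to the layers, continuity requires the same specific discharge q through every layer.
Σ(b_i/K_i) = 8.26/23.2 + 13.0/15.3 + 5.03/1.04 = 6.042 d.
q = Δh / Σ(b_i/K_i) = 13.0 / 6.042 = 2.152 m/day.
In each layer the seepage velocity is v_i = q/n_i, so the layer transit time is t_i = b_i·n_i / q:
  layer 1 (karst limestone): t_1 = 8.26 × 0.07 / 2.152 = 0.2687 d
  layer 2 (weathered basalt): t_2 = 13.0 × 0.17 / 2.152 = 1.027 d
  layer 3 (fractured sandstone): t_3 = 5.03 × 0.15 / 2.152 = 0.3507 d
Total t = Σ t_i = 1.647 days.

1.65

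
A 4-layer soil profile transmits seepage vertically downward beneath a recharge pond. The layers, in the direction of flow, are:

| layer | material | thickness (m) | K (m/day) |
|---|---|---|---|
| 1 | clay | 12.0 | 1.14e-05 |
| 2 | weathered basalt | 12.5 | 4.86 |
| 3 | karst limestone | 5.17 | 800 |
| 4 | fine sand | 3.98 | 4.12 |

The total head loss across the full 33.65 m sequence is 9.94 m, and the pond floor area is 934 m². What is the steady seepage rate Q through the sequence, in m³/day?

0.00882

Flow is perpendicular to layering, so the layers act in series and the equivalent K is the thickness-weighted harmonic mean.
Total thickness L = 12.0 + 12.5 + 5.17 + 3.98 = 33.65 m.
Σ(b_i/K_i) = 12.0/1.14e-05 + 12.5/4.86 + 5.17/800 + 3.98/4.12 = 1.053e+06 d.
K_eq = L / Σ(b_i/K_i) = 33.65 / 1.053e+06 = 3.197e-05 m/day.
Q = K_eq · A · (Δh/L) = 3.197e-05 × 934 × (9.94/33.65) = 0.008820 m³/day.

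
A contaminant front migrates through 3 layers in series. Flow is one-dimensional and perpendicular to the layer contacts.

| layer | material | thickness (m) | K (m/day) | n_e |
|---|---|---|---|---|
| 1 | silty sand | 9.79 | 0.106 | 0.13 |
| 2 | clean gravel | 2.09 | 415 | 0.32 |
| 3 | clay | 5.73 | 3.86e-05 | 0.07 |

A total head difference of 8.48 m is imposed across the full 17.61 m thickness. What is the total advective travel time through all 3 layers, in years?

112

With flow normal to the layers, continuity requires the same specific discharge q through every layer.
Σ(b_i/K_i) = 9.79/0.106 + 2.09/415 + 5.73/3.86e-05 = 1.485e+05 d.
q = Δh / Σ(b_i/K_i) = 8.48 / 1.485e+05 = 5.709e-05 m/day.
In each layer the seepage velocity is v_i = q/n_i, so the layer transit time is t_i = b_i·n_i / q:
  layer 1 (silty sand): t_1 = 9.79 × 0.13 / 5.709e-05 = 22293 d
  layer 2 (clean gravel): t_2 = 2.09 × 0.32 / 5.709e-05 = 11715 d
  layer 3 (clay): t_3 = 5.73 × 0.07 / 5.709e-05 = 7026 d
Total t = Σ t_i = 41034 days = 112.3 years.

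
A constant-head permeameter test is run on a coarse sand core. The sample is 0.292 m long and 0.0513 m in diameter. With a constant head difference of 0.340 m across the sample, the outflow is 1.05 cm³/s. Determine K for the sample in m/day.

37.7

Cross-sectional area A = π·(d/2)² = π × (0.0513/2)² = 0.002067 m².
Convert discharge: 1.05 cm³/s = 1.050e-06 m³/s.
Darcy's law rearranged: K = Q·L / (A·Δh) = 1.050e-06 × 0.292 / (0.002067 × 0.340) = 0.0004363 m/s = 37.69 m/day.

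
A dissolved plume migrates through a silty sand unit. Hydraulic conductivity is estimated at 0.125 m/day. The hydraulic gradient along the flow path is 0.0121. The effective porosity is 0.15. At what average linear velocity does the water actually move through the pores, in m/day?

0.0101

Hydraulic gradient i = 0.0121.
Darcy flux q = K · i = 0.1250 × 0.01210 = 0.001512 m/day.
Seepage velocity v = q / n_e = 0.001512 / 0.15 = 0.01008 m/day.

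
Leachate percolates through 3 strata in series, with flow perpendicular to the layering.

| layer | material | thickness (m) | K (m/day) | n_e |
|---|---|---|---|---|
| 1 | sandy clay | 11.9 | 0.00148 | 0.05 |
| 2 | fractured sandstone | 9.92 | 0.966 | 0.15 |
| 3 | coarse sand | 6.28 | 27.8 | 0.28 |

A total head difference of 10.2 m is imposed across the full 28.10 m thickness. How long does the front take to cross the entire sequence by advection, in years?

With flow normal to the layers, continuity requires the same specific discharge q through every layer.
Σ(b_i/K_i) = 11.9/0.00148 + 9.92/0.966 + 6.28/27.8 = 8051 d.
q = Δh / Σ(b_i/K_i) = 10.2 / 8051 = 0.001267 m/day.
In each layer the seepage velocity is v_i = q/n_i, so the layer transit time is t_i = b_i·n_i / q:
  layer 1 (sandy clay): t_1 = 11.9 × 0.05 / 0.001267 = 469.6 d
  layer 2 (fractured sandstone): t_2 = 9.92 × 0.15 / 0.001267 = 1175 d
  layer 3 (coarse sand): t_3 = 6.28 × 0.28 / 0.001267 = 1388 d
Total t = Σ t_i = 3032 days = 8.301 years.

8.30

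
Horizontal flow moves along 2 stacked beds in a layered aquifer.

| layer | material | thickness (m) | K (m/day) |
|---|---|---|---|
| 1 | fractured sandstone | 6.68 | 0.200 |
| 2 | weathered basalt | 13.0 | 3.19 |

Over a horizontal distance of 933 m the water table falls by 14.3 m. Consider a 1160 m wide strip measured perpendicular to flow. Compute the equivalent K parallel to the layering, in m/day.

Flow is parallel to layering, so each bed carries its own Darcy discharge and the transmissivities add.
Σ(K_i·b_i) = 0.200×6.68 + 3.19×13.0 = 42.81 m²/day.
Total thickness b = 19.68 m, so K_eq = Σ(K_i·b_i)/b = 2.175 m/day.

2.18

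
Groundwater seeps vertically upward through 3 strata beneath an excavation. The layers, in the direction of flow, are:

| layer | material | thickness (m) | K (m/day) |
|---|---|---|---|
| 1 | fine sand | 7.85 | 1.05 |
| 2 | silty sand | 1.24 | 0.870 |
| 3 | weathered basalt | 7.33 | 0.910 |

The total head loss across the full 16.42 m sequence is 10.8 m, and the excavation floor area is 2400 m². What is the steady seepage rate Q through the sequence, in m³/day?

Flow is perpendicular to layering, so the layers act in series and the equivalent K is the thickness-weighted harmonic mean.
Total thickness L = 7.85 + 1.24 + 7.33 = 16.42 m.
Σ(b_i/K_i) = 7.85/1.05 + 1.24/0.870 + 7.33/0.910 = 16.96 d.
K_eq = L / Σ(b_i/K_i) = 16.42 / 16.96 = 0.9684 m/day.
Q = K_eq · A · (Δh/L) = 0.9684 × 2400 × (10.8/16.42) = 1529 m³/day.

1530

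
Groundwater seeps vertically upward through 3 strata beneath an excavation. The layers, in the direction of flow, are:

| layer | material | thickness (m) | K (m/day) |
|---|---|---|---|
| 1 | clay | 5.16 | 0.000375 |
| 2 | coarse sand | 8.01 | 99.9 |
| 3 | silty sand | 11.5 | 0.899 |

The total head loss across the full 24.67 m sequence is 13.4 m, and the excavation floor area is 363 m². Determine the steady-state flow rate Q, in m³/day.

Flow is perpendicular to layering, so the layers act in series and the equivalent K is the thickness-weighted harmonic mean.
Total thickness L = 5.16 + 8.01 + 11.5 = 24.67 m.
Σ(b_i/K_i) = 5.16/0.000375 + 8.01/99.9 + 11.5/0.899 = 13773 d.
K_eq = L / Σ(b_i/K_i) = 24.67 / 13773 = 0.001791 m/day.
Q = K_eq · A · (Δh/L) = 0.001791 × 363 × (13.4/24.67) = 0.3532 m³/day.

0.353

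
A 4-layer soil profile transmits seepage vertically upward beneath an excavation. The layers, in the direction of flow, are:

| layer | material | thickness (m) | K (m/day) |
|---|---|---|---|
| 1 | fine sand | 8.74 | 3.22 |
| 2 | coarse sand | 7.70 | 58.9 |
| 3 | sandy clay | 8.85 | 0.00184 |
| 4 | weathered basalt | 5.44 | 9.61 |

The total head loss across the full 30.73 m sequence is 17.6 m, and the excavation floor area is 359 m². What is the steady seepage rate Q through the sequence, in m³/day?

1.31

Flow is perpendicular to layering, so the layers act in series and the equivalent K is the thickness-weighted harmonic mean.
Total thickness L = 8.74 + 7.70 + 8.85 + 5.44 = 30.73 m.
Σ(b_i/K_i) = 8.74/3.22 + 7.70/58.9 + 8.85/0.00184 + 5.44/9.61 = 4813 d.
K_eq = L / Σ(b_i/K_i) = 30.73 / 4813 = 0.006385 m/day.
Q = K_eq · A · (Δh/L) = 0.006385 × 359 × (17.6/30.73) = 1.313 m³/day.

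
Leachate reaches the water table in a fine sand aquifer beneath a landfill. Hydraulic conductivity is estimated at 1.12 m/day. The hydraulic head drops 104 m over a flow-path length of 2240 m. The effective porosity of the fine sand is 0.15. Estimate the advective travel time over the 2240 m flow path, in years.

17.7

Hydraulic gradient i = Δh / L = 104 / 2240 = 0.04643.
Darcy flux q = K · i = 1.120 × 0.04643 = 0.05200 m/day.
Seepage velocity v = q / n_e = 0.05200 / 0.15 = 0.3467 m/day.
Travel time t = L / v = 2240 / 0.3467 = 6462 days = 17.69 years.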